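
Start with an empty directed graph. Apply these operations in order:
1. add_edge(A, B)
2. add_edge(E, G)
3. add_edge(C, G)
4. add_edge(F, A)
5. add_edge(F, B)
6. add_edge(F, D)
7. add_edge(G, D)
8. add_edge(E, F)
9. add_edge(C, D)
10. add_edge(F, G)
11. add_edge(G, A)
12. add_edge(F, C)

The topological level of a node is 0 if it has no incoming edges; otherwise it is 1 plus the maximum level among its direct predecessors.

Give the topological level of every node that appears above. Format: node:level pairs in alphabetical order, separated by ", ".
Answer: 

Op 1: add_edge(A, B). Edges now: 1
Op 2: add_edge(E, G). Edges now: 2
Op 3: add_edge(C, G). Edges now: 3
Op 4: add_edge(F, A). Edges now: 4
Op 5: add_edge(F, B). Edges now: 5
Op 6: add_edge(F, D). Edges now: 6
Op 7: add_edge(G, D). Edges now: 7
Op 8: add_edge(E, F). Edges now: 8
Op 9: add_edge(C, D). Edges now: 9
Op 10: add_edge(F, G). Edges now: 10
Op 11: add_edge(G, A). Edges now: 11
Op 12: add_edge(F, C). Edges now: 12
Compute levels (Kahn BFS):
  sources (in-degree 0): E
  process E: level=0
    E->F: in-degree(F)=0, level(F)=1, enqueue
    E->G: in-degree(G)=2, level(G)>=1
  process F: level=1
    F->A: in-degree(A)=1, level(A)>=2
    F->B: in-degree(B)=1, level(B)>=2
    F->C: in-degree(C)=0, level(C)=2, enqueue
    F->D: in-degree(D)=2, level(D)>=2
    F->G: in-degree(G)=1, level(G)>=2
  process C: level=2
    C->D: in-degree(D)=1, level(D)>=3
    C->G: in-degree(G)=0, level(G)=3, enqueue
  process G: level=3
    G->A: in-degree(A)=0, level(A)=4, enqueue
    G->D: in-degree(D)=0, level(D)=4, enqueue
  process A: level=4
    A->B: in-degree(B)=0, level(B)=5, enqueue
  process D: level=4
  process B: level=5
All levels: A:4, B:5, C:2, D:4, E:0, F:1, G:3

Answer: A:4, B:5, C:2, D:4, E:0, F:1, G:3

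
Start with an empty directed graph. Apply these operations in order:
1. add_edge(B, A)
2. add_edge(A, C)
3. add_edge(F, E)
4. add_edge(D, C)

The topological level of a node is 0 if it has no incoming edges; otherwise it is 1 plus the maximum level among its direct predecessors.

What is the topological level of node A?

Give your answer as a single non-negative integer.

Op 1: add_edge(B, A). Edges now: 1
Op 2: add_edge(A, C). Edges now: 2
Op 3: add_edge(F, E). Edges now: 3
Op 4: add_edge(D, C). Edges now: 4
Compute levels (Kahn BFS):
  sources (in-degree 0): B, D, F
  process B: level=0
    B->A: in-degree(A)=0, level(A)=1, enqueue
  process D: level=0
    D->C: in-degree(C)=1, level(C)>=1
  process F: level=0
    F->E: in-degree(E)=0, level(E)=1, enqueue
  process A: level=1
    A->C: in-degree(C)=0, level(C)=2, enqueue
  process E: level=1
  process C: level=2
All levels: A:1, B:0, C:2, D:0, E:1, F:0
level(A) = 1

Answer: 1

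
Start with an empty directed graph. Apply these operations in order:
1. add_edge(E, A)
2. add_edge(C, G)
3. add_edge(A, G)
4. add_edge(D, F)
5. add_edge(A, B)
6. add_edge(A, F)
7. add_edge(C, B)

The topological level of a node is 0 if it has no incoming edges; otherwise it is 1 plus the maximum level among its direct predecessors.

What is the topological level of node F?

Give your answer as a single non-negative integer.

Answer: 2

Derivation:
Op 1: add_edge(E, A). Edges now: 1
Op 2: add_edge(C, G). Edges now: 2
Op 3: add_edge(A, G). Edges now: 3
Op 4: add_edge(D, F). Edges now: 4
Op 5: add_edge(A, B). Edges now: 5
Op 6: add_edge(A, F). Edges now: 6
Op 7: add_edge(C, B). Edges now: 7
Compute levels (Kahn BFS):
  sources (in-degree 0): C, D, E
  process C: level=0
    C->B: in-degree(B)=1, level(B)>=1
    C->G: in-degree(G)=1, level(G)>=1
  process D: level=0
    D->F: in-degree(F)=1, level(F)>=1
  process E: level=0
    E->A: in-degree(A)=0, level(A)=1, enqueue
  process A: level=1
    A->B: in-degree(B)=0, level(B)=2, enqueue
    A->F: in-degree(F)=0, level(F)=2, enqueue
    A->G: in-degree(G)=0, level(G)=2, enqueue
  process B: level=2
  process F: level=2
  process G: level=2
All levels: A:1, B:2, C:0, D:0, E:0, F:2, G:2
level(F) = 2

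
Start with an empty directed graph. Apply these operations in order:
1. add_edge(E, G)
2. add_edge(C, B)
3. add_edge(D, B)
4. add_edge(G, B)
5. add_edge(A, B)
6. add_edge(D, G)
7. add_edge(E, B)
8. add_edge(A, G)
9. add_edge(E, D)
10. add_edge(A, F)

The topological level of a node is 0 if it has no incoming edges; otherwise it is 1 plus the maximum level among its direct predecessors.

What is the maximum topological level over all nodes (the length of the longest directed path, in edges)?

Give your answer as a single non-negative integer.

Answer: 3

Derivation:
Op 1: add_edge(E, G). Edges now: 1
Op 2: add_edge(C, B). Edges now: 2
Op 3: add_edge(D, B). Edges now: 3
Op 4: add_edge(G, B). Edges now: 4
Op 5: add_edge(A, B). Edges now: 5
Op 6: add_edge(D, G). Edges now: 6
Op 7: add_edge(E, B). Edges now: 7
Op 8: add_edge(A, G). Edges now: 8
Op 9: add_edge(E, D). Edges now: 9
Op 10: add_edge(A, F). Edges now: 10
Compute levels (Kahn BFS):
  sources (in-degree 0): A, C, E
  process A: level=0
    A->B: in-degree(B)=4, level(B)>=1
    A->F: in-degree(F)=0, level(F)=1, enqueue
    A->G: in-degree(G)=2, level(G)>=1
  process C: level=0
    C->B: in-degree(B)=3, level(B)>=1
  process E: level=0
    E->B: in-degree(B)=2, level(B)>=1
    E->D: in-degree(D)=0, level(D)=1, enqueue
    E->G: in-degree(G)=1, level(G)>=1
  process F: level=1
  process D: level=1
    D->B: in-degree(B)=1, level(B)>=2
    D->G: in-degree(G)=0, level(G)=2, enqueue
  process G: level=2
    G->B: in-degree(B)=0, level(B)=3, enqueue
  process B: level=3
All levels: A:0, B:3, C:0, D:1, E:0, F:1, G:2
max level = 3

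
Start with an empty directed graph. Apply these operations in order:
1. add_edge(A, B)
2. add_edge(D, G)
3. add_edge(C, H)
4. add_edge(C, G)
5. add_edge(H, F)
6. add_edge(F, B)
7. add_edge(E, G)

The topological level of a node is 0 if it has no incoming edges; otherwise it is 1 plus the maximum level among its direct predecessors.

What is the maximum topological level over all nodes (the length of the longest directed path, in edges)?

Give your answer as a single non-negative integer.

Op 1: add_edge(A, B). Edges now: 1
Op 2: add_edge(D, G). Edges now: 2
Op 3: add_edge(C, H). Edges now: 3
Op 4: add_edge(C, G). Edges now: 4
Op 5: add_edge(H, F). Edges now: 5
Op 6: add_edge(F, B). Edges now: 6
Op 7: add_edge(E, G). Edges now: 7
Compute levels (Kahn BFS):
  sources (in-degree 0): A, C, D, E
  process A: level=0
    A->B: in-degree(B)=1, level(B)>=1
  process C: level=0
    C->G: in-degree(G)=2, level(G)>=1
    C->H: in-degree(H)=0, level(H)=1, enqueue
  process D: level=0
    D->G: in-degree(G)=1, level(G)>=1
  process E: level=0
    E->G: in-degree(G)=0, level(G)=1, enqueue
  process H: level=1
    H->F: in-degree(F)=0, level(F)=2, enqueue
  process G: level=1
  process F: level=2
    F->B: in-degree(B)=0, level(B)=3, enqueue
  process B: level=3
All levels: A:0, B:3, C:0, D:0, E:0, F:2, G:1, H:1
max level = 3

Answer: 3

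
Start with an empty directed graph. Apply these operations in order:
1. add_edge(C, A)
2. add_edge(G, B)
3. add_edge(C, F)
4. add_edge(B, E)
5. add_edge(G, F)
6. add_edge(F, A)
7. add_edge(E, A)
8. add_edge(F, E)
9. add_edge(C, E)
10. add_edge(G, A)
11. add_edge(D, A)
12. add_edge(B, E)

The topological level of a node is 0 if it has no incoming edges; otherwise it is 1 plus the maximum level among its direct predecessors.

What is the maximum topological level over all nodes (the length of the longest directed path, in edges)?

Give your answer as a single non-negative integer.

Op 1: add_edge(C, A). Edges now: 1
Op 2: add_edge(G, B). Edges now: 2
Op 3: add_edge(C, F). Edges now: 3
Op 4: add_edge(B, E). Edges now: 4
Op 5: add_edge(G, F). Edges now: 5
Op 6: add_edge(F, A). Edges now: 6
Op 7: add_edge(E, A). Edges now: 7
Op 8: add_edge(F, E). Edges now: 8
Op 9: add_edge(C, E). Edges now: 9
Op 10: add_edge(G, A). Edges now: 10
Op 11: add_edge(D, A). Edges now: 11
Op 12: add_edge(B, E) (duplicate, no change). Edges now: 11
Compute levels (Kahn BFS):
  sources (in-degree 0): C, D, G
  process C: level=0
    C->A: in-degree(A)=4, level(A)>=1
    C->E: in-degree(E)=2, level(E)>=1
    C->F: in-degree(F)=1, level(F)>=1
  process D: level=0
    D->A: in-degree(A)=3, level(A)>=1
  process G: level=0
    G->A: in-degree(A)=2, level(A)>=1
    G->B: in-degree(B)=0, level(B)=1, enqueue
    G->F: in-degree(F)=0, level(F)=1, enqueue
  process B: level=1
    B->E: in-degree(E)=1, level(E)>=2
  process F: level=1
    F->A: in-degree(A)=1, level(A)>=2
    F->E: in-degree(E)=0, level(E)=2, enqueue
  process E: level=2
    E->A: in-degree(A)=0, level(A)=3, enqueue
  process A: level=3
All levels: A:3, B:1, C:0, D:0, E:2, F:1, G:0
max level = 3

Answer: 3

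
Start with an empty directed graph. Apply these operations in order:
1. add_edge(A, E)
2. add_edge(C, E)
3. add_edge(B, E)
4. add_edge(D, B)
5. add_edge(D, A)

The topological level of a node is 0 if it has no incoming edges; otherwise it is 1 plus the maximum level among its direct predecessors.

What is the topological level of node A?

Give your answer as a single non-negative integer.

Answer: 1

Derivation:
Op 1: add_edge(A, E). Edges now: 1
Op 2: add_edge(C, E). Edges now: 2
Op 3: add_edge(B, E). Edges now: 3
Op 4: add_edge(D, B). Edges now: 4
Op 5: add_edge(D, A). Edges now: 5
Compute levels (Kahn BFS):
  sources (in-degree 0): C, D
  process C: level=0
    C->E: in-degree(E)=2, level(E)>=1
  process D: level=0
    D->A: in-degree(A)=0, level(A)=1, enqueue
    D->B: in-degree(B)=0, level(B)=1, enqueue
  process A: level=1
    A->E: in-degree(E)=1, level(E)>=2
  process B: level=1
    B->E: in-degree(E)=0, level(E)=2, enqueue
  process E: level=2
All levels: A:1, B:1, C:0, D:0, E:2
level(A) = 1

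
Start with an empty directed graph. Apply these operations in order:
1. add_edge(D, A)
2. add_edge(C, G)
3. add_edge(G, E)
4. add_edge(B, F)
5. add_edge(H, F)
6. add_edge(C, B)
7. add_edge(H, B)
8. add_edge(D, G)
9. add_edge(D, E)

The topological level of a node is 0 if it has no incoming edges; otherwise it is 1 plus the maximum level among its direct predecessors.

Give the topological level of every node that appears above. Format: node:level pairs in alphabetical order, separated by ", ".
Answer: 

Answer: A:1, B:1, C:0, D:0, E:2, F:2, G:1, H:0

Derivation:
Op 1: add_edge(D, A). Edges now: 1
Op 2: add_edge(C, G). Edges now: 2
Op 3: add_edge(G, E). Edges now: 3
Op 4: add_edge(B, F). Edges now: 4
Op 5: add_edge(H, F). Edges now: 5
Op 6: add_edge(C, B). Edges now: 6
Op 7: add_edge(H, B). Edges now: 7
Op 8: add_edge(D, G). Edges now: 8
Op 9: add_edge(D, E). Edges now: 9
Compute levels (Kahn BFS):
  sources (in-degree 0): C, D, H
  process C: level=0
    C->B: in-degree(B)=1, level(B)>=1
    C->G: in-degree(G)=1, level(G)>=1
  process D: level=0
    D->A: in-degree(A)=0, level(A)=1, enqueue
    D->E: in-degree(E)=1, level(E)>=1
    D->G: in-degree(G)=0, level(G)=1, enqueue
  process H: level=0
    H->B: in-degree(B)=0, level(B)=1, enqueue
    H->F: in-degree(F)=1, level(F)>=1
  process A: level=1
  process G: level=1
    G->E: in-degree(E)=0, level(E)=2, enqueue
  process B: level=1
    B->F: in-degree(F)=0, level(F)=2, enqueue
  process E: level=2
  process F: level=2
All levels: A:1, B:1, C:0, D:0, E:2, F:2, G:1, H:0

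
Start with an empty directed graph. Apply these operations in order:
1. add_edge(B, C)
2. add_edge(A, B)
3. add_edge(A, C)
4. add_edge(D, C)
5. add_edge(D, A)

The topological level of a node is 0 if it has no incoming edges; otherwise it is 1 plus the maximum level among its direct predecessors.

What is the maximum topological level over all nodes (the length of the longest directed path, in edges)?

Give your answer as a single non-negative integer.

Answer: 3

Derivation:
Op 1: add_edge(B, C). Edges now: 1
Op 2: add_edge(A, B). Edges now: 2
Op 3: add_edge(A, C). Edges now: 3
Op 4: add_edge(D, C). Edges now: 4
Op 5: add_edge(D, A). Edges now: 5
Compute levels (Kahn BFS):
  sources (in-degree 0): D
  process D: level=0
    D->A: in-degree(A)=0, level(A)=1, enqueue
    D->C: in-degree(C)=2, level(C)>=1
  process A: level=1
    A->B: in-degree(B)=0, level(B)=2, enqueue
    A->C: in-degree(C)=1, level(C)>=2
  process B: level=2
    B->C: in-degree(C)=0, level(C)=3, enqueue
  process C: level=3
All levels: A:1, B:2, C:3, D:0
max level = 3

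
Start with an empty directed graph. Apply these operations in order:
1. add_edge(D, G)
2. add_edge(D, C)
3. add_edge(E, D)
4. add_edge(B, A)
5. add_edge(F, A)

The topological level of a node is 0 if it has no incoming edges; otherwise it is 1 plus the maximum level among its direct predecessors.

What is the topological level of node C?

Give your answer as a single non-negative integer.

Op 1: add_edge(D, G). Edges now: 1
Op 2: add_edge(D, C). Edges now: 2
Op 3: add_edge(E, D). Edges now: 3
Op 4: add_edge(B, A). Edges now: 4
Op 5: add_edge(F, A). Edges now: 5
Compute levels (Kahn BFS):
  sources (in-degree 0): B, E, F
  process B: level=0
    B->A: in-degree(A)=1, level(A)>=1
  process E: level=0
    E->D: in-degree(D)=0, level(D)=1, enqueue
  process F: level=0
    F->A: in-degree(A)=0, level(A)=1, enqueue
  process D: level=1
    D->C: in-degree(C)=0, level(C)=2, enqueue
    D->G: in-degree(G)=0, level(G)=2, enqueue
  process A: level=1
  process C: level=2
  process G: level=2
All levels: A:1, B:0, C:2, D:1, E:0, F:0, G:2
level(C) = 2

Answer: 2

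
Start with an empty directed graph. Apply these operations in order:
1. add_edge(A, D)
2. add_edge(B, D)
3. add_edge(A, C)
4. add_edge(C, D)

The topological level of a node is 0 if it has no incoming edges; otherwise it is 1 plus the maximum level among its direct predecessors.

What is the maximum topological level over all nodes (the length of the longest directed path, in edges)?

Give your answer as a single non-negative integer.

Answer: 2

Derivation:
Op 1: add_edge(A, D). Edges now: 1
Op 2: add_edge(B, D). Edges now: 2
Op 3: add_edge(A, C). Edges now: 3
Op 4: add_edge(C, D). Edges now: 4
Compute levels (Kahn BFS):
  sources (in-degree 0): A, B
  process A: level=0
    A->C: in-degree(C)=0, level(C)=1, enqueue
    A->D: in-degree(D)=2, level(D)>=1
  process B: level=0
    B->D: in-degree(D)=1, level(D)>=1
  process C: level=1
    C->D: in-degree(D)=0, level(D)=2, enqueue
  process D: level=2
All levels: A:0, B:0, C:1, D:2
max level = 2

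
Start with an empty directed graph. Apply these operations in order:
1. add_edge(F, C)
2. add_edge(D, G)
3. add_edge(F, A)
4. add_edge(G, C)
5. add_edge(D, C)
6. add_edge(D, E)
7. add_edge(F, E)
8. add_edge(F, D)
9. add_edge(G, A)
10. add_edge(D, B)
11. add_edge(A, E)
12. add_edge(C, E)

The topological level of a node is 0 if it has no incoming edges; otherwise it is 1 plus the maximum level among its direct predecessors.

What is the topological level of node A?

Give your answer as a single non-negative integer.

Answer: 3

Derivation:
Op 1: add_edge(F, C). Edges now: 1
Op 2: add_edge(D, G). Edges now: 2
Op 3: add_edge(F, A). Edges now: 3
Op 4: add_edge(G, C). Edges now: 4
Op 5: add_edge(D, C). Edges now: 5
Op 6: add_edge(D, E). Edges now: 6
Op 7: add_edge(F, E). Edges now: 7
Op 8: add_edge(F, D). Edges now: 8
Op 9: add_edge(G, A). Edges now: 9
Op 10: add_edge(D, B). Edges now: 10
Op 11: add_edge(A, E). Edges now: 11
Op 12: add_edge(C, E). Edges now: 12
Compute levels (Kahn BFS):
  sources (in-degree 0): F
  process F: level=0
    F->A: in-degree(A)=1, level(A)>=1
    F->C: in-degree(C)=2, level(C)>=1
    F->D: in-degree(D)=0, level(D)=1, enqueue
    F->E: in-degree(E)=3, level(E)>=1
  process D: level=1
    D->B: in-degree(B)=0, level(B)=2, enqueue
    D->C: in-degree(C)=1, level(C)>=2
    D->E: in-degree(E)=2, level(E)>=2
    D->G: in-degree(G)=0, level(G)=2, enqueue
  process B: level=2
  process G: level=2
    G->A: in-degree(A)=0, level(A)=3, enqueue
    G->C: in-degree(C)=0, level(C)=3, enqueue
  process A: level=3
    A->E: in-degree(E)=1, level(E)>=4
  process C: level=3
    C->E: in-degree(E)=0, level(E)=4, enqueue
  process E: level=4
All levels: A:3, B:2, C:3, D:1, E:4, F:0, G:2
level(A) = 3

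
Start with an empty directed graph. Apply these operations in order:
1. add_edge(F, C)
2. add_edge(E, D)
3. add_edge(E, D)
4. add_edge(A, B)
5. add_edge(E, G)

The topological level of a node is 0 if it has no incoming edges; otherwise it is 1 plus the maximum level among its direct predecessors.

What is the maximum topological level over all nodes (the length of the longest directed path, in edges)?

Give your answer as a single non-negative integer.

Op 1: add_edge(F, C). Edges now: 1
Op 2: add_edge(E, D). Edges now: 2
Op 3: add_edge(E, D) (duplicate, no change). Edges now: 2
Op 4: add_edge(A, B). Edges now: 3
Op 5: add_edge(E, G). Edges now: 4
Compute levels (Kahn BFS):
  sources (in-degree 0): A, E, F
  process A: level=0
    A->B: in-degree(B)=0, level(B)=1, enqueue
  process E: level=0
    E->D: in-degree(D)=0, level(D)=1, enqueue
    E->G: in-degree(G)=0, level(G)=1, enqueue
  process F: level=0
    F->C: in-degree(C)=0, level(C)=1, enqueue
  process B: level=1
  process D: level=1
  process G: level=1
  process C: level=1
All levels: A:0, B:1, C:1, D:1, E:0, F:0, G:1
max level = 1

Answer: 1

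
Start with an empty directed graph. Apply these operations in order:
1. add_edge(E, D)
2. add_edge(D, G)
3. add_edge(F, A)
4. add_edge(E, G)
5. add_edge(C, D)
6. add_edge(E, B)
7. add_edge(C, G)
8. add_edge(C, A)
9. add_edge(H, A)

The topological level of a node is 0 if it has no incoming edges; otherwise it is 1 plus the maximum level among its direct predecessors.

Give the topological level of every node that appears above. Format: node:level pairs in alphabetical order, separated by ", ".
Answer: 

Op 1: add_edge(E, D). Edges now: 1
Op 2: add_edge(D, G). Edges now: 2
Op 3: add_edge(F, A). Edges now: 3
Op 4: add_edge(E, G). Edges now: 4
Op 5: add_edge(C, D). Edges now: 5
Op 6: add_edge(E, B). Edges now: 6
Op 7: add_edge(C, G). Edges now: 7
Op 8: add_edge(C, A). Edges now: 8
Op 9: add_edge(H, A). Edges now: 9
Compute levels (Kahn BFS):
  sources (in-degree 0): C, E, F, H
  process C: level=0
    C->A: in-degree(A)=2, level(A)>=1
    C->D: in-degree(D)=1, level(D)>=1
    C->G: in-degree(G)=2, level(G)>=1
  process E: level=0
    E->B: in-degree(B)=0, level(B)=1, enqueue
    E->D: in-degree(D)=0, level(D)=1, enqueue
    E->G: in-degree(G)=1, level(G)>=1
  process F: level=0
    F->A: in-degree(A)=1, level(A)>=1
  process H: level=0
    H->A: in-degree(A)=0, level(A)=1, enqueue
  process B: level=1
  process D: level=1
    D->G: in-degree(G)=0, level(G)=2, enqueue
  process A: level=1
  process G: level=2
All levels: A:1, B:1, C:0, D:1, E:0, F:0, G:2, H:0

Answer: A:1, B:1, C:0, D:1, E:0, F:0, G:2, H:0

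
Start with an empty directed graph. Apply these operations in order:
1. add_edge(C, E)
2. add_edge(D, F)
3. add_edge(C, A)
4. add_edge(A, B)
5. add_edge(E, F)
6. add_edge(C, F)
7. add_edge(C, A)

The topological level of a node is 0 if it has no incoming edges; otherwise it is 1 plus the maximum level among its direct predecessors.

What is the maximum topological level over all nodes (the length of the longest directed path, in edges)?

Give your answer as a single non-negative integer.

Answer: 2

Derivation:
Op 1: add_edge(C, E). Edges now: 1
Op 2: add_edge(D, F). Edges now: 2
Op 3: add_edge(C, A). Edges now: 3
Op 4: add_edge(A, B). Edges now: 4
Op 5: add_edge(E, F). Edges now: 5
Op 6: add_edge(C, F). Edges now: 6
Op 7: add_edge(C, A) (duplicate, no change). Edges now: 6
Compute levels (Kahn BFS):
  sources (in-degree 0): C, D
  process C: level=0
    C->A: in-degree(A)=0, level(A)=1, enqueue
    C->E: in-degree(E)=0, level(E)=1, enqueue
    C->F: in-degree(F)=2, level(F)>=1
  process D: level=0
    D->F: in-degree(F)=1, level(F)>=1
  process A: level=1
    A->B: in-degree(B)=0, level(B)=2, enqueue
  process E: level=1
    E->F: in-degree(F)=0, level(F)=2, enqueue
  process B: level=2
  process F: level=2
All levels: A:1, B:2, C:0, D:0, E:1, F:2
max level = 2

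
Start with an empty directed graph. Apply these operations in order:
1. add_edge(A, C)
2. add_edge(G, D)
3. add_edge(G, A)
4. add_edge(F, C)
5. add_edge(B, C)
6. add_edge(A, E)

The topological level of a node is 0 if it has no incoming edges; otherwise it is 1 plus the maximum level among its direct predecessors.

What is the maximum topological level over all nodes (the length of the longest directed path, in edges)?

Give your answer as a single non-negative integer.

Op 1: add_edge(A, C). Edges now: 1
Op 2: add_edge(G, D). Edges now: 2
Op 3: add_edge(G, A). Edges now: 3
Op 4: add_edge(F, C). Edges now: 4
Op 5: add_edge(B, C). Edges now: 5
Op 6: add_edge(A, E). Edges now: 6
Compute levels (Kahn BFS):
  sources (in-degree 0): B, F, G
  process B: level=0
    B->C: in-degree(C)=2, level(C)>=1
  process F: level=0
    F->C: in-degree(C)=1, level(C)>=1
  process G: level=0
    G->A: in-degree(A)=0, level(A)=1, enqueue
    G->D: in-degree(D)=0, level(D)=1, enqueue
  process A: level=1
    A->C: in-degree(C)=0, level(C)=2, enqueue
    A->E: in-degree(E)=0, level(E)=2, enqueue
  process D: level=1
  process C: level=2
  process E: level=2
All levels: A:1, B:0, C:2, D:1, E:2, F:0, G:0
max level = 2

Answer: 2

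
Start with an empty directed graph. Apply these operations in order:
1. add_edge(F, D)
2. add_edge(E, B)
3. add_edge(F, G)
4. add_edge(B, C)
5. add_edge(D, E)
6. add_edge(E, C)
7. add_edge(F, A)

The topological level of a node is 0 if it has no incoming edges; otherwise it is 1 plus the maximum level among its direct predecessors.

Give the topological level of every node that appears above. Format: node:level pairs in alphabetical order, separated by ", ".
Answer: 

Answer: A:1, B:3, C:4, D:1, E:2, F:0, G:1

Derivation:
Op 1: add_edge(F, D). Edges now: 1
Op 2: add_edge(E, B). Edges now: 2
Op 3: add_edge(F, G). Edges now: 3
Op 4: add_edge(B, C). Edges now: 4
Op 5: add_edge(D, E). Edges now: 5
Op 6: add_edge(E, C). Edges now: 6
Op 7: add_edge(F, A). Edges now: 7
Compute levels (Kahn BFS):
  sources (in-degree 0): F
  process F: level=0
    F->A: in-degree(A)=0, level(A)=1, enqueue
    F->D: in-degree(D)=0, level(D)=1, enqueue
    F->G: in-degree(G)=0, level(G)=1, enqueue
  process A: level=1
  process D: level=1
    D->E: in-degree(E)=0, level(E)=2, enqueue
  process G: level=1
  process E: level=2
    E->B: in-degree(B)=0, level(B)=3, enqueue
    E->C: in-degree(C)=1, level(C)>=3
  process B: level=3
    B->C: in-degree(C)=0, level(C)=4, enqueue
  process C: level=4
All levels: A:1, B:3, C:4, D:1, E:2, F:0, G:1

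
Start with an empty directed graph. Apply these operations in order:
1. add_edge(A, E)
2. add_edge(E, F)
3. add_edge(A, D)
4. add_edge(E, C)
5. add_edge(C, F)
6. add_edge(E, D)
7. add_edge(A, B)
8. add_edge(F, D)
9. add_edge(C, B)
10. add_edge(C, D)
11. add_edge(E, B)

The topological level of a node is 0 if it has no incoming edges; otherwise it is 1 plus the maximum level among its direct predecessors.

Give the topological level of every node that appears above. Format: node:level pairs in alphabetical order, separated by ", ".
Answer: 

Answer: A:0, B:3, C:2, D:4, E:1, F:3

Derivation:
Op 1: add_edge(A, E). Edges now: 1
Op 2: add_edge(E, F). Edges now: 2
Op 3: add_edge(A, D). Edges now: 3
Op 4: add_edge(E, C). Edges now: 4
Op 5: add_edge(C, F). Edges now: 5
Op 6: add_edge(E, D). Edges now: 6
Op 7: add_edge(A, B). Edges now: 7
Op 8: add_edge(F, D). Edges now: 8
Op 9: add_edge(C, B). Edges now: 9
Op 10: add_edge(C, D). Edges now: 10
Op 11: add_edge(E, B). Edges now: 11
Compute levels (Kahn BFS):
  sources (in-degree 0): A
  process A: level=0
    A->B: in-degree(B)=2, level(B)>=1
    A->D: in-degree(D)=3, level(D)>=1
    A->E: in-degree(E)=0, level(E)=1, enqueue
  process E: level=1
    E->B: in-degree(B)=1, level(B)>=2
    E->C: in-degree(C)=0, level(C)=2, enqueue
    E->D: in-degree(D)=2, level(D)>=2
    E->F: in-degree(F)=1, level(F)>=2
  process C: level=2
    C->B: in-degree(B)=0, level(B)=3, enqueue
    C->D: in-degree(D)=1, level(D)>=3
    C->F: in-degree(F)=0, level(F)=3, enqueue
  process B: level=3
  process F: level=3
    F->D: in-degree(D)=0, level(D)=4, enqueue
  process D: level=4
All levels: A:0, B:3, C:2, D:4, E:1, F:3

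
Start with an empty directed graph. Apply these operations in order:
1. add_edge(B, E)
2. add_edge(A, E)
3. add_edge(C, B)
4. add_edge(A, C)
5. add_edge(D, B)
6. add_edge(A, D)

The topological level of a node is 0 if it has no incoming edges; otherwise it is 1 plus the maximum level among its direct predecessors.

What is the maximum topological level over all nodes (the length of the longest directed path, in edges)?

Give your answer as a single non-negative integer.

Answer: 3

Derivation:
Op 1: add_edge(B, E). Edges now: 1
Op 2: add_edge(A, E). Edges now: 2
Op 3: add_edge(C, B). Edges now: 3
Op 4: add_edge(A, C). Edges now: 4
Op 5: add_edge(D, B). Edges now: 5
Op 6: add_edge(A, D). Edges now: 6
Compute levels (Kahn BFS):
  sources (in-degree 0): A
  process A: level=0
    A->C: in-degree(C)=0, level(C)=1, enqueue
    A->D: in-degree(D)=0, level(D)=1, enqueue
    A->E: in-degree(E)=1, level(E)>=1
  process C: level=1
    C->B: in-degree(B)=1, level(B)>=2
  process D: level=1
    D->B: in-degree(B)=0, level(B)=2, enqueue
  process B: level=2
    B->E: in-degree(E)=0, level(E)=3, enqueue
  process E: level=3
All levels: A:0, B:2, C:1, D:1, E:3
max level = 3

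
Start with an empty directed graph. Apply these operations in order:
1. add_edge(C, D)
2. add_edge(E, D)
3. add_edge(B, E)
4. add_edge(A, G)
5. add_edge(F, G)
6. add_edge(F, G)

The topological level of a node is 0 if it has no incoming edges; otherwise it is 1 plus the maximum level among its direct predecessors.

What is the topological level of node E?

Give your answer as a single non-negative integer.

Answer: 1

Derivation:
Op 1: add_edge(C, D). Edges now: 1
Op 2: add_edge(E, D). Edges now: 2
Op 3: add_edge(B, E). Edges now: 3
Op 4: add_edge(A, G). Edges now: 4
Op 5: add_edge(F, G). Edges now: 5
Op 6: add_edge(F, G) (duplicate, no change). Edges now: 5
Compute levels (Kahn BFS):
  sources (in-degree 0): A, B, C, F
  process A: level=0
    A->G: in-degree(G)=1, level(G)>=1
  process B: level=0
    B->E: in-degree(E)=0, level(E)=1, enqueue
  process C: level=0
    C->D: in-degree(D)=1, level(D)>=1
  process F: level=0
    F->G: in-degree(G)=0, level(G)=1, enqueue
  process E: level=1
    E->D: in-degree(D)=0, level(D)=2, enqueue
  process G: level=1
  process D: level=2
All levels: A:0, B:0, C:0, D:2, E:1, F:0, G:1
level(E) = 1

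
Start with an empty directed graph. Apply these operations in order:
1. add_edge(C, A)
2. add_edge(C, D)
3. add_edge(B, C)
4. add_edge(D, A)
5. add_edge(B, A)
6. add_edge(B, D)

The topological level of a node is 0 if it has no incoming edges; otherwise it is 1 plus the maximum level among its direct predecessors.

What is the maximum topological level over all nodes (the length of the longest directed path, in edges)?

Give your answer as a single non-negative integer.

Op 1: add_edge(C, A). Edges now: 1
Op 2: add_edge(C, D). Edges now: 2
Op 3: add_edge(B, C). Edges now: 3
Op 4: add_edge(D, A). Edges now: 4
Op 5: add_edge(B, A). Edges now: 5
Op 6: add_edge(B, D). Edges now: 6
Compute levels (Kahn BFS):
  sources (in-degree 0): B
  process B: level=0
    B->A: in-degree(A)=2, level(A)>=1
    B->C: in-degree(C)=0, level(C)=1, enqueue
    B->D: in-degree(D)=1, level(D)>=1
  process C: level=1
    C->A: in-degree(A)=1, level(A)>=2
    C->D: in-degree(D)=0, level(D)=2, enqueue
  process D: level=2
    D->A: in-degree(A)=0, level(A)=3, enqueue
  process A: level=3
All levels: A:3, B:0, C:1, D:2
max level = 3

Answer: 3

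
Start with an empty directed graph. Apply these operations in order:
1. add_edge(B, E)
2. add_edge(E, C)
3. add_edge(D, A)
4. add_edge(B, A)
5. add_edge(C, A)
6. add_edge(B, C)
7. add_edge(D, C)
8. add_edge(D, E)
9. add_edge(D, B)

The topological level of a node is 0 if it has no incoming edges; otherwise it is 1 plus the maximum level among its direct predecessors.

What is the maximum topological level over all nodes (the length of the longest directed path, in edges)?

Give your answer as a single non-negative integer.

Op 1: add_edge(B, E). Edges now: 1
Op 2: add_edge(E, C). Edges now: 2
Op 3: add_edge(D, A). Edges now: 3
Op 4: add_edge(B, A). Edges now: 4
Op 5: add_edge(C, A). Edges now: 5
Op 6: add_edge(B, C). Edges now: 6
Op 7: add_edge(D, C). Edges now: 7
Op 8: add_edge(D, E). Edges now: 8
Op 9: add_edge(D, B). Edges now: 9
Compute levels (Kahn BFS):
  sources (in-degree 0): D
  process D: level=0
    D->A: in-degree(A)=2, level(A)>=1
    D->B: in-degree(B)=0, level(B)=1, enqueue
    D->C: in-degree(C)=2, level(C)>=1
    D->E: in-degree(E)=1, level(E)>=1
  process B: level=1
    B->A: in-degree(A)=1, level(A)>=2
    B->C: in-degree(C)=1, level(C)>=2
    B->E: in-degree(E)=0, level(E)=2, enqueue
  process E: level=2
    E->C: in-degree(C)=0, level(C)=3, enqueue
  process C: level=3
    C->A: in-degree(A)=0, level(A)=4, enqueue
  process A: level=4
All levels: A:4, B:1, C:3, D:0, E:2
max level = 4

Answer: 4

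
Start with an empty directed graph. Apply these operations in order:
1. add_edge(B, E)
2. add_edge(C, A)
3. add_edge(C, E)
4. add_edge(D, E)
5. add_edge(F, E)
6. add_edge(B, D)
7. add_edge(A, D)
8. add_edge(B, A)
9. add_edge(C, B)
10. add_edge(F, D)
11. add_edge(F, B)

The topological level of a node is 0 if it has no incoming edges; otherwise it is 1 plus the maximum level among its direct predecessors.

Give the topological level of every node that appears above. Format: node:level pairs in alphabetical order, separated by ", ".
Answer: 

Answer: A:2, B:1, C:0, D:3, E:4, F:0

Derivation:
Op 1: add_edge(B, E). Edges now: 1
Op 2: add_edge(C, A). Edges now: 2
Op 3: add_edge(C, E). Edges now: 3
Op 4: add_edge(D, E). Edges now: 4
Op 5: add_edge(F, E). Edges now: 5
Op 6: add_edge(B, D). Edges now: 6
Op 7: add_edge(A, D). Edges now: 7
Op 8: add_edge(B, A). Edges now: 8
Op 9: add_edge(C, B). Edges now: 9
Op 10: add_edge(F, D). Edges now: 10
Op 11: add_edge(F, B). Edges now: 11
Compute levels (Kahn BFS):
  sources (in-degree 0): C, F
  process C: level=0
    C->A: in-degree(A)=1, level(A)>=1
    C->B: in-degree(B)=1, level(B)>=1
    C->E: in-degree(E)=3, level(E)>=1
  process F: level=0
    F->B: in-degree(B)=0, level(B)=1, enqueue
    F->D: in-degree(D)=2, level(D)>=1
    F->E: in-degree(E)=2, level(E)>=1
  process B: level=1
    B->A: in-degree(A)=0, level(A)=2, enqueue
    B->D: in-degree(D)=1, level(D)>=2
    B->E: in-degree(E)=1, level(E)>=2
  process A: level=2
    A->D: in-degree(D)=0, level(D)=3, enqueue
  process D: level=3
    D->E: in-degree(E)=0, level(E)=4, enqueue
  process E: level=4
All levels: A:2, B:1, C:0, D:3, E:4, F:0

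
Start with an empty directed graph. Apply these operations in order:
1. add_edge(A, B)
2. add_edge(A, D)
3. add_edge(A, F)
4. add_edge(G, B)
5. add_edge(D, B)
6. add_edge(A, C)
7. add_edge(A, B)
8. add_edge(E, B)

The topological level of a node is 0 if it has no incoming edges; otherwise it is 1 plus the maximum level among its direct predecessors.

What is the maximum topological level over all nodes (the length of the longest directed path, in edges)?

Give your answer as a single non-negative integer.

Op 1: add_edge(A, B). Edges now: 1
Op 2: add_edge(A, D). Edges now: 2
Op 3: add_edge(A, F). Edges now: 3
Op 4: add_edge(G, B). Edges now: 4
Op 5: add_edge(D, B). Edges now: 5
Op 6: add_edge(A, C). Edges now: 6
Op 7: add_edge(A, B) (duplicate, no change). Edges now: 6
Op 8: add_edge(E, B). Edges now: 7
Compute levels (Kahn BFS):
  sources (in-degree 0): A, E, G
  process A: level=0
    A->B: in-degree(B)=3, level(B)>=1
    A->C: in-degree(C)=0, level(C)=1, enqueue
    A->D: in-degree(D)=0, level(D)=1, enqueue
    A->F: in-degree(F)=0, level(F)=1, enqueue
  process E: level=0
    E->B: in-degree(B)=2, level(B)>=1
  process G: level=0
    G->B: in-degree(B)=1, level(B)>=1
  process C: level=1
  process D: level=1
    D->B: in-degree(B)=0, level(B)=2, enqueue
  process F: level=1
  process B: level=2
All levels: A:0, B:2, C:1, D:1, E:0, F:1, G:0
max level = 2

Answer: 2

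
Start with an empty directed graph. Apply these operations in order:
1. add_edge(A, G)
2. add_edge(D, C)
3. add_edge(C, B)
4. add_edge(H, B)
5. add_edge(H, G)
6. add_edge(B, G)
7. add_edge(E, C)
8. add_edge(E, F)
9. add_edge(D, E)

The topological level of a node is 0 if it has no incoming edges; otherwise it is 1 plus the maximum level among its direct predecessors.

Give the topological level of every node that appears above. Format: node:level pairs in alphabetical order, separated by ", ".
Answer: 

Op 1: add_edge(A, G). Edges now: 1
Op 2: add_edge(D, C). Edges now: 2
Op 3: add_edge(C, B). Edges now: 3
Op 4: add_edge(H, B). Edges now: 4
Op 5: add_edge(H, G). Edges now: 5
Op 6: add_edge(B, G). Edges now: 6
Op 7: add_edge(E, C). Edges now: 7
Op 8: add_edge(E, F). Edges now: 8
Op 9: add_edge(D, E). Edges now: 9
Compute levels (Kahn BFS):
  sources (in-degree 0): A, D, H
  process A: level=0
    A->G: in-degree(G)=2, level(G)>=1
  process D: level=0
    D->C: in-degree(C)=1, level(C)>=1
    D->E: in-degree(E)=0, level(E)=1, enqueue
  process H: level=0
    H->B: in-degree(B)=1, level(B)>=1
    H->G: in-degree(G)=1, level(G)>=1
  process E: level=1
    E->C: in-degree(C)=0, level(C)=2, enqueue
    E->F: in-degree(F)=0, level(F)=2, enqueue
  process C: level=2
    C->B: in-degree(B)=0, level(B)=3, enqueue
  process F: level=2
  process B: level=3
    B->G: in-degree(G)=0, level(G)=4, enqueue
  process G: level=4
All levels: A:0, B:3, C:2, D:0, E:1, F:2, G:4, H:0

Answer: A:0, B:3, C:2, D:0, E:1, F:2, G:4, H:0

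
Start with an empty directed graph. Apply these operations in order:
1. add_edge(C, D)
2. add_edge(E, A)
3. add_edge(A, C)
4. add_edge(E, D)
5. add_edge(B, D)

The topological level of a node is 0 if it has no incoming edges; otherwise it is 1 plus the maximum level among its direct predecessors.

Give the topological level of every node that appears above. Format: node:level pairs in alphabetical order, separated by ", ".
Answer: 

Op 1: add_edge(C, D). Edges now: 1
Op 2: add_edge(E, A). Edges now: 2
Op 3: add_edge(A, C). Edges now: 3
Op 4: add_edge(E, D). Edges now: 4
Op 5: add_edge(B, D). Edges now: 5
Compute levels (Kahn BFS):
  sources (in-degree 0): B, E
  process B: level=0
    B->D: in-degree(D)=2, level(D)>=1
  process E: level=0
    E->A: in-degree(A)=0, level(A)=1, enqueue
    E->D: in-degree(D)=1, level(D)>=1
  process A: level=1
    A->C: in-degree(C)=0, level(C)=2, enqueue
  process C: level=2
    C->D: in-degree(D)=0, level(D)=3, enqueue
  process D: level=3
All levels: A:1, B:0, C:2, D:3, E:0

Answer: A:1, B:0, C:2, D:3, E:0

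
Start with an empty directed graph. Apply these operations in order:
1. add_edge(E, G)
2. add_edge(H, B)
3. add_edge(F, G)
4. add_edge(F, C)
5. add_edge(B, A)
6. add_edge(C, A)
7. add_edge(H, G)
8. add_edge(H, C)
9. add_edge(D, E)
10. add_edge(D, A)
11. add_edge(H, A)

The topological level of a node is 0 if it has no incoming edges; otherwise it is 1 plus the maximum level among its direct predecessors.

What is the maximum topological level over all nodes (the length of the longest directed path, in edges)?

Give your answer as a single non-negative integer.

Op 1: add_edge(E, G). Edges now: 1
Op 2: add_edge(H, B). Edges now: 2
Op 3: add_edge(F, G). Edges now: 3
Op 4: add_edge(F, C). Edges now: 4
Op 5: add_edge(B, A). Edges now: 5
Op 6: add_edge(C, A). Edges now: 6
Op 7: add_edge(H, G). Edges now: 7
Op 8: add_edge(H, C). Edges now: 8
Op 9: add_edge(D, E). Edges now: 9
Op 10: add_edge(D, A). Edges now: 10
Op 11: add_edge(H, A). Edges now: 11
Compute levels (Kahn BFS):
  sources (in-degree 0): D, F, H
  process D: level=0
    D->A: in-degree(A)=3, level(A)>=1
    D->E: in-degree(E)=0, level(E)=1, enqueue
  process F: level=0
    F->C: in-degree(C)=1, level(C)>=1
    F->G: in-degree(G)=2, level(G)>=1
  process H: level=0
    H->A: in-degree(A)=2, level(A)>=1
    H->B: in-degree(B)=0, level(B)=1, enqueue
    H->C: in-degree(C)=0, level(C)=1, enqueue
    H->G: in-degree(G)=1, level(G)>=1
  process E: level=1
    E->G: in-degree(G)=0, level(G)=2, enqueue
  process B: level=1
    B->A: in-degree(A)=1, level(A)>=2
  process C: level=1
    C->A: in-degree(A)=0, level(A)=2, enqueue
  process G: level=2
  process A: level=2
All levels: A:2, B:1, C:1, D:0, E:1, F:0, G:2, H:0
max level = 2

Answer: 2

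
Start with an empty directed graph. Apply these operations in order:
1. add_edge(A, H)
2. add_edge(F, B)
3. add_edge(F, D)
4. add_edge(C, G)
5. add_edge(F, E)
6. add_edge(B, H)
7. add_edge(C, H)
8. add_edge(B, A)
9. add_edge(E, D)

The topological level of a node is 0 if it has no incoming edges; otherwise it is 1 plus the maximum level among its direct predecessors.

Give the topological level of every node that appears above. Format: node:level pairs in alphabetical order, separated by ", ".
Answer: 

Op 1: add_edge(A, H). Edges now: 1
Op 2: add_edge(F, B). Edges now: 2
Op 3: add_edge(F, D). Edges now: 3
Op 4: add_edge(C, G). Edges now: 4
Op 5: add_edge(F, E). Edges now: 5
Op 6: add_edge(B, H). Edges now: 6
Op 7: add_edge(C, H). Edges now: 7
Op 8: add_edge(B, A). Edges now: 8
Op 9: add_edge(E, D). Edges now: 9
Compute levels (Kahn BFS):
  sources (in-degree 0): C, F
  process C: level=0
    C->G: in-degree(G)=0, level(G)=1, enqueue
    C->H: in-degree(H)=2, level(H)>=1
  process F: level=0
    F->B: in-degree(B)=0, level(B)=1, enqueue
    F->D: in-degree(D)=1, level(D)>=1
    F->E: in-degree(E)=0, level(E)=1, enqueue
  process G: level=1
  process B: level=1
    B->A: in-degree(A)=0, level(A)=2, enqueue
    B->H: in-degree(H)=1, level(H)>=2
  process E: level=1
    E->D: in-degree(D)=0, level(D)=2, enqueue
  process A: level=2
    A->H: in-degree(H)=0, level(H)=3, enqueue
  process D: level=2
  process H: level=3
All levels: A:2, B:1, C:0, D:2, E:1, F:0, G:1, H:3

Answer: A:2, B:1, C:0, D:2, E:1, F:0, G:1, H:3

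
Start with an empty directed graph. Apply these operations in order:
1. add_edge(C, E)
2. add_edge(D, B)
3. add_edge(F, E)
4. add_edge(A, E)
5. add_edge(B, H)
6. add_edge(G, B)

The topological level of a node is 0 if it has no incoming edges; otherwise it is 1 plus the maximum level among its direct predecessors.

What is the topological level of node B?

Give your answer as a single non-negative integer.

Answer: 1

Derivation:
Op 1: add_edge(C, E). Edges now: 1
Op 2: add_edge(D, B). Edges now: 2
Op 3: add_edge(F, E). Edges now: 3
Op 4: add_edge(A, E). Edges now: 4
Op 5: add_edge(B, H). Edges now: 5
Op 6: add_edge(G, B). Edges now: 6
Compute levels (Kahn BFS):
  sources (in-degree 0): A, C, D, F, G
  process A: level=0
    A->E: in-degree(E)=2, level(E)>=1
  process C: level=0
    C->E: in-degree(E)=1, level(E)>=1
  process D: level=0
    D->B: in-degree(B)=1, level(B)>=1
  process F: level=0
    F->E: in-degree(E)=0, level(E)=1, enqueue
  process G: level=0
    G->B: in-degree(B)=0, level(B)=1, enqueue
  process E: level=1
  process B: level=1
    B->H: in-degree(H)=0, level(H)=2, enqueue
  process H: level=2
All levels: A:0, B:1, C:0, D:0, E:1, F:0, G:0, H:2
level(B) = 1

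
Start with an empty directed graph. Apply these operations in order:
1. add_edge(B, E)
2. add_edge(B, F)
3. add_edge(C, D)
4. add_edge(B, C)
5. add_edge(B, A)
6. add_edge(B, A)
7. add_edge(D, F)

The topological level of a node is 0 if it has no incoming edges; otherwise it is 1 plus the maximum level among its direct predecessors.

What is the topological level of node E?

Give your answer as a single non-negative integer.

Answer: 1

Derivation:
Op 1: add_edge(B, E). Edges now: 1
Op 2: add_edge(B, F). Edges now: 2
Op 3: add_edge(C, D). Edges now: 3
Op 4: add_edge(B, C). Edges now: 4
Op 5: add_edge(B, A). Edges now: 5
Op 6: add_edge(B, A) (duplicate, no change). Edges now: 5
Op 7: add_edge(D, F). Edges now: 6
Compute levels (Kahn BFS):
  sources (in-degree 0): B
  process B: level=0
    B->A: in-degree(A)=0, level(A)=1, enqueue
    B->C: in-degree(C)=0, level(C)=1, enqueue
    B->E: in-degree(E)=0, level(E)=1, enqueue
    B->F: in-degree(F)=1, level(F)>=1
  process A: level=1
  process C: level=1
    C->D: in-degree(D)=0, level(D)=2, enqueue
  process E: level=1
  process D: level=2
    D->F: in-degree(F)=0, level(F)=3, enqueue
  process F: level=3
All levels: A:1, B:0, C:1, D:2, E:1, F:3
level(E) = 1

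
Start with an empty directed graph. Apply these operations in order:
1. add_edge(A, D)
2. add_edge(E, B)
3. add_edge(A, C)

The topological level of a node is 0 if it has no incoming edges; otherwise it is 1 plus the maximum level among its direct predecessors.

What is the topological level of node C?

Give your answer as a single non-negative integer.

Op 1: add_edge(A, D). Edges now: 1
Op 2: add_edge(E, B). Edges now: 2
Op 3: add_edge(A, C). Edges now: 3
Compute levels (Kahn BFS):
  sources (in-degree 0): A, E
  process A: level=0
    A->C: in-degree(C)=0, level(C)=1, enqueue
    A->D: in-degree(D)=0, level(D)=1, enqueue
  process E: level=0
    E->B: in-degree(B)=0, level(B)=1, enqueue
  process C: level=1
  process D: level=1
  process B: level=1
All levels: A:0, B:1, C:1, D:1, E:0
level(C) = 1

Answer: 1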